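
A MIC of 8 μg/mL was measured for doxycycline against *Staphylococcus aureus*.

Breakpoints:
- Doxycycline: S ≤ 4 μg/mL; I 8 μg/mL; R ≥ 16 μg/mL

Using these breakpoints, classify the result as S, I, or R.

Doxycycline 8 μg/mL: = 8 μg/mL → intermediate

Intermediate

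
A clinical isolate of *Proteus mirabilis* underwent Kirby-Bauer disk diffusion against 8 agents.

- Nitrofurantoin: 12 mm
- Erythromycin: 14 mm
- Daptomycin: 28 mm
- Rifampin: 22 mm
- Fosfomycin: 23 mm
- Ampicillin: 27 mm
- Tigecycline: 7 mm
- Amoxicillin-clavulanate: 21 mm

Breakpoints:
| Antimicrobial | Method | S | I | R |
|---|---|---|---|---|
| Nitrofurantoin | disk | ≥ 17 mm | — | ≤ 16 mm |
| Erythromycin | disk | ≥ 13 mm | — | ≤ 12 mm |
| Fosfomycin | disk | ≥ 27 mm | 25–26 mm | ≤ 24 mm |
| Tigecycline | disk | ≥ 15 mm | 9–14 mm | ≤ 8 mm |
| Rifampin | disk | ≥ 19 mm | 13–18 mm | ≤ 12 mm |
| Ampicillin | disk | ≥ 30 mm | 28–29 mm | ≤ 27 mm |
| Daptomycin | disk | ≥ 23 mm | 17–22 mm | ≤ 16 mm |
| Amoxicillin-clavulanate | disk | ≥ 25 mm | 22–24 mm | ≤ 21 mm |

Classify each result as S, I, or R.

R, S, S, S, R, R, R, R

Nitrofurantoin (12 mm) ≤ 16 mm ⇒ R
Erythromycin (14 mm) ≥ 13 mm → susceptible
Daptomycin 28 mm: ≥ 23 mm ⇒ Susceptible
Rifampin 22 mm: ≥ 19 mm → susceptible
Fosfomycin: 23 mm is ≤ 24 mm — R
Ampicillin (27 mm) ≤ 27 mm ⇒ resistant
Tigecycline: 7 mm is ≤ 8 mm → Resistant
Amoxicillin-clavulanate (21 mm) ≤ 21 mm ⇒ R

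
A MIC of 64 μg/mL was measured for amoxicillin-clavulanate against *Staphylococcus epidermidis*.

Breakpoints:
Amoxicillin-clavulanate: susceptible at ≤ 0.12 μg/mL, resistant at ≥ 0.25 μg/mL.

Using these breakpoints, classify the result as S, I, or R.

Resistant

Amoxicillin-clavulanate (64 μg/mL) ≥ 0.25 μg/mL ⇒ R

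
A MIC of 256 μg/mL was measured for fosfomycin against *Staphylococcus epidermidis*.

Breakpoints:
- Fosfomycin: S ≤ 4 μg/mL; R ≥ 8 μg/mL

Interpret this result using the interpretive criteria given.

R

Fosfomycin (256 μg/mL) ≥ 8 μg/mL ⇒ resistant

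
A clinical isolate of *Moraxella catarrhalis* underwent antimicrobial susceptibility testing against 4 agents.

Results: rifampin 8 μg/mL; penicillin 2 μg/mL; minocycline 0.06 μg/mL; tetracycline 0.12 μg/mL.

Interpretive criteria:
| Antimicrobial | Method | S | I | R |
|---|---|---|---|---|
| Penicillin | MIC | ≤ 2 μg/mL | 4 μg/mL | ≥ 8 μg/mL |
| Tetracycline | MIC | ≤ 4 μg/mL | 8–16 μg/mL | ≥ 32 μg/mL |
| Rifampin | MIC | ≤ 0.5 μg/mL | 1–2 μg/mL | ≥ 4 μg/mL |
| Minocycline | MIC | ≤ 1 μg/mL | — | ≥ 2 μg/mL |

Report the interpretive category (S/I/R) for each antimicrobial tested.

Rifampin: 8 μg/mL is ≥ 4 μg/mL → R
Penicillin (2 μg/mL) ≤ 2 μg/mL ⇒ Susceptible
Minocycline (0.06 μg/mL) ≤ 1 μg/mL → Susceptible
Tetracycline: 0.12 μg/mL is ≤ 4 μg/mL → S

R, S, S, S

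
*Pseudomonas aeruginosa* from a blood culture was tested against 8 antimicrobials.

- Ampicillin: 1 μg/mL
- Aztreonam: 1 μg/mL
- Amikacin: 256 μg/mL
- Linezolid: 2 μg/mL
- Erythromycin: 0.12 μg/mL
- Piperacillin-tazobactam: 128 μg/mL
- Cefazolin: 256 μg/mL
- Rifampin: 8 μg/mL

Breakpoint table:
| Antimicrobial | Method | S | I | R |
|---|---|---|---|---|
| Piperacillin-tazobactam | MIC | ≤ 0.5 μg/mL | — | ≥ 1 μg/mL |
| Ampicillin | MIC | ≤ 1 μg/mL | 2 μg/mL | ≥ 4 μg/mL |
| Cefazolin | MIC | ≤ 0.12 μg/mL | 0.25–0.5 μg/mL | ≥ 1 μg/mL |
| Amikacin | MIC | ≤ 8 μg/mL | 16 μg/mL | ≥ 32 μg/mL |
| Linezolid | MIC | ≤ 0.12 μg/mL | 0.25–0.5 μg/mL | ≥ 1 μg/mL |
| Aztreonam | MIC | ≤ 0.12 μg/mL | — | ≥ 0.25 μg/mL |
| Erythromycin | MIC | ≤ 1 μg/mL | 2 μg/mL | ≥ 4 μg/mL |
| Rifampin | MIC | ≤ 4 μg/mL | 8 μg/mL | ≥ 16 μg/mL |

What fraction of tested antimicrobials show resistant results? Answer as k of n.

Ampicillin: 1 μg/mL is ≤ 1 μg/mL → S
Aztreonam 1 μg/mL: ≥ 0.25 μg/mL — R
Amikacin (256 μg/mL) ≥ 32 μg/mL ⇒ resistant
Linezolid (2 μg/mL) ≥ 1 μg/mL — R
Erythromycin 0.12 μg/mL: ≤ 1 μg/mL → Susceptible
Piperacillin-tazobactam: 128 μg/mL is ≥ 1 μg/mL — R
Cefazolin: 256 μg/mL is ≥ 1 μg/mL — R
Rifampin 8 μg/mL: = 8 μg/mL ⇒ Intermediate
Resistant: 5/8

5 of 8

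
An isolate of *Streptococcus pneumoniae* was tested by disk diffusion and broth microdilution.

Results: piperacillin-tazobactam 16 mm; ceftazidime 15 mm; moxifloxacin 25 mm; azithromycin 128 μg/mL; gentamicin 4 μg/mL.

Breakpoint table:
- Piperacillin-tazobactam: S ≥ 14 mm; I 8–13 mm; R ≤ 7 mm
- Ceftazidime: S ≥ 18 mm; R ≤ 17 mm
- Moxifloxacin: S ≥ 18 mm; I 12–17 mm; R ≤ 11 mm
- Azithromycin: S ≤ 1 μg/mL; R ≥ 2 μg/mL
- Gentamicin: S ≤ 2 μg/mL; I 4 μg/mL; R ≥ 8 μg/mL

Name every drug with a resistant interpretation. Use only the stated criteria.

ceftazidime, azithromycin

Piperacillin-tazobactam: 16 mm is ≥ 14 mm → S
Ceftazidime (15 mm) ≤ 17 mm — resistant
Moxifloxacin: 25 mm is ≥ 18 mm → S
Azithromycin (128 μg/mL) ≥ 2 μg/mL — Resistant
Gentamicin (4 μg/mL) = 4 μg/mL — Intermediate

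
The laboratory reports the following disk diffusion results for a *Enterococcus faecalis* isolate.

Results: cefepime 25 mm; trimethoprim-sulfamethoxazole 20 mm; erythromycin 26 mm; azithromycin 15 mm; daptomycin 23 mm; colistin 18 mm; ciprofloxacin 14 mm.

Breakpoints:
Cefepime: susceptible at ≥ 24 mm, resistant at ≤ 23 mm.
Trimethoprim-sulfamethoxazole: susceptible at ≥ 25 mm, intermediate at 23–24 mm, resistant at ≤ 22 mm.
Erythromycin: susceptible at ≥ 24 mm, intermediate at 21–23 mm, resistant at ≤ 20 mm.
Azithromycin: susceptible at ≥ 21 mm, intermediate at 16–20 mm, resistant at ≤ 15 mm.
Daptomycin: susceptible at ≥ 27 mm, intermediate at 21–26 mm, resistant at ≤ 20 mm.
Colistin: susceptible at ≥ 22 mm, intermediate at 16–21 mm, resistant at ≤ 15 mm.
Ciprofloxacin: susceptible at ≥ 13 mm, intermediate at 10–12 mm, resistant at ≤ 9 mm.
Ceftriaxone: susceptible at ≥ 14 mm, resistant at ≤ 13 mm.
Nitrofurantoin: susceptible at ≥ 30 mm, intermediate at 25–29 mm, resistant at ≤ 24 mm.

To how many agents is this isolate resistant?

Cefepime: 25 mm is ≥ 24 mm ⇒ S
Trimethoprim-sulfamethoxazole 20 mm: ≤ 22 mm — Resistant
Erythromycin: 26 mm is ≥ 24 mm — susceptible
Azithromycin: 15 mm is ≤ 15 mm → Resistant
Daptomycin (23 mm) in 21–26 mm → I
Colistin: 18 mm is in 16–21 mm → I
Ciprofloxacin: 14 mm is ≥ 13 mm → Susceptible
Resistant: 2

2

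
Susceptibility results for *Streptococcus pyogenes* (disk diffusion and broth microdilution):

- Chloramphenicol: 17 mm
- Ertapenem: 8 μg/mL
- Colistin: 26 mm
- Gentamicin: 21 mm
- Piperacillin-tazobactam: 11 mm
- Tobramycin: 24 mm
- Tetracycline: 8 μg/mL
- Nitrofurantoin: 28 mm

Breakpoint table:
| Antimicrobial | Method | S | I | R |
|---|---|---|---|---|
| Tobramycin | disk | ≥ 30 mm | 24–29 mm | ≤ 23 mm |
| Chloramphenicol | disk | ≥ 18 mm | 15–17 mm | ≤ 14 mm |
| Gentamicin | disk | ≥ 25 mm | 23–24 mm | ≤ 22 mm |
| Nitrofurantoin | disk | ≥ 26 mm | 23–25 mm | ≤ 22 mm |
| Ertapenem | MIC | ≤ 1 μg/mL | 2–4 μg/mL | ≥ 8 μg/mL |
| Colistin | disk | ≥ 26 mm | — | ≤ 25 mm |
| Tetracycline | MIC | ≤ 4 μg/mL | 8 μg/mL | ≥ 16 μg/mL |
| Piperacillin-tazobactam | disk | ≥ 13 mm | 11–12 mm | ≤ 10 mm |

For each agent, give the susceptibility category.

I, R, S, R, I, I, I, S

Chloramphenicol 17 mm: in 15–17 mm ⇒ I
Ertapenem 8 μg/mL: ≥ 8 μg/mL → Resistant
Colistin (26 mm) ≥ 26 mm — S
Gentamicin (21 mm) ≤ 22 mm → Resistant
Piperacillin-tazobactam (11 mm) in 11–12 mm — Intermediate
Tobramycin: 24 mm is in 24–29 mm — Intermediate
Tetracycline 8 μg/mL: = 8 μg/mL → I
Nitrofurantoin 28 mm: ≥ 26 mm → S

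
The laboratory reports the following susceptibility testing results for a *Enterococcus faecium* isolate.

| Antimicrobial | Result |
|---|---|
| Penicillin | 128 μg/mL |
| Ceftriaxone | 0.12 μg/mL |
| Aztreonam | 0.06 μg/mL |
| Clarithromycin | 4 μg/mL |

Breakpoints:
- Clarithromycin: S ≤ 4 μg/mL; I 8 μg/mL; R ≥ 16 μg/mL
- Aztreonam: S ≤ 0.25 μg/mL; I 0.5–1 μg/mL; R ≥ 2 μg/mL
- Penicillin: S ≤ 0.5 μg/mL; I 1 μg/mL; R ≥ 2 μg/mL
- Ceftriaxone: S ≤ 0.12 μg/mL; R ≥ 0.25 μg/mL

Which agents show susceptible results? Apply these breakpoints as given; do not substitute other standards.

ceftriaxone, aztreonam, clarithromycin

Penicillin: 128 μg/mL is ≥ 2 μg/mL → resistant
Ceftriaxone (0.12 μg/mL) ≤ 0.12 μg/mL ⇒ S
Aztreonam (0.06 μg/mL) ≤ 0.25 μg/mL ⇒ susceptible
Clarithromycin: 4 μg/mL is ≤ 4 μg/mL — Susceptible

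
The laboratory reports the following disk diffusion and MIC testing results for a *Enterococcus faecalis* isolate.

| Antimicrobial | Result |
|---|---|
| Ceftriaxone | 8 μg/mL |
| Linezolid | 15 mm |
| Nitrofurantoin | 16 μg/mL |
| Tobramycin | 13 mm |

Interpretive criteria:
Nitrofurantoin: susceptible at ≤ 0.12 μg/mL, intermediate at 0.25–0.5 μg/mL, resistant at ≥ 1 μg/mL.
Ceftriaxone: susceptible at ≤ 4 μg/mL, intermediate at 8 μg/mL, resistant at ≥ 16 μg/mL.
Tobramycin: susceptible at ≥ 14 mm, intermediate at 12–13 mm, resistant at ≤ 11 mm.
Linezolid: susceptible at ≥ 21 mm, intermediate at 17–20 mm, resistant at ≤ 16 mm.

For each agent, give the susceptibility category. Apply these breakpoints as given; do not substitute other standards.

Ceftriaxone 8 μg/mL: = 8 μg/mL — intermediate
Linezolid (15 mm) ≤ 16 mm → Resistant
Nitrofurantoin (16 μg/mL) ≥ 1 μg/mL → R
Tobramycin 13 mm: in 12–13 mm — I

I, R, R, I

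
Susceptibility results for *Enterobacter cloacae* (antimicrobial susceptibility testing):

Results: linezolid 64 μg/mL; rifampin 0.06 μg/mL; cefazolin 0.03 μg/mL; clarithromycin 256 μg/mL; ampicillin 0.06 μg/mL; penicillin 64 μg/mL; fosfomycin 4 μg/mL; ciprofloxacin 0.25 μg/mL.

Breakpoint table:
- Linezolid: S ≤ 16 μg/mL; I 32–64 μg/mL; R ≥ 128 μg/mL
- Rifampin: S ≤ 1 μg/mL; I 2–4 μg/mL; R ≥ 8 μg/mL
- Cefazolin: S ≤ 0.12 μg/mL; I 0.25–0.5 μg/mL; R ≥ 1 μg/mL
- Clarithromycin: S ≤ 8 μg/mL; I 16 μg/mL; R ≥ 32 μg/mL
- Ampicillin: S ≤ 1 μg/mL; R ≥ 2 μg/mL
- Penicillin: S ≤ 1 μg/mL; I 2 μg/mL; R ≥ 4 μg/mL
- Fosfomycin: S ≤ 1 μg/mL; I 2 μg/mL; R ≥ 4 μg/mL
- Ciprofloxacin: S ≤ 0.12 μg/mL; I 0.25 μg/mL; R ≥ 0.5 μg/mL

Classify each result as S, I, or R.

Linezolid: 64 μg/mL is in 32–64 μg/mL — I
Rifampin (0.06 μg/mL) ≤ 1 μg/mL ⇒ susceptible
Cefazolin (0.03 μg/mL) ≤ 0.12 μg/mL — susceptible
Clarithromycin (256 μg/mL) ≥ 32 μg/mL — R
Ampicillin (0.06 μg/mL) ≤ 1 μg/mL — susceptible
Penicillin (64 μg/mL) ≥ 4 μg/mL ⇒ Resistant
Fosfomycin (4 μg/mL) ≥ 4 μg/mL — resistant
Ciprofloxacin 0.25 μg/mL: = 0.25 μg/mL ⇒ Intermediate

I, S, S, R, S, R, R, I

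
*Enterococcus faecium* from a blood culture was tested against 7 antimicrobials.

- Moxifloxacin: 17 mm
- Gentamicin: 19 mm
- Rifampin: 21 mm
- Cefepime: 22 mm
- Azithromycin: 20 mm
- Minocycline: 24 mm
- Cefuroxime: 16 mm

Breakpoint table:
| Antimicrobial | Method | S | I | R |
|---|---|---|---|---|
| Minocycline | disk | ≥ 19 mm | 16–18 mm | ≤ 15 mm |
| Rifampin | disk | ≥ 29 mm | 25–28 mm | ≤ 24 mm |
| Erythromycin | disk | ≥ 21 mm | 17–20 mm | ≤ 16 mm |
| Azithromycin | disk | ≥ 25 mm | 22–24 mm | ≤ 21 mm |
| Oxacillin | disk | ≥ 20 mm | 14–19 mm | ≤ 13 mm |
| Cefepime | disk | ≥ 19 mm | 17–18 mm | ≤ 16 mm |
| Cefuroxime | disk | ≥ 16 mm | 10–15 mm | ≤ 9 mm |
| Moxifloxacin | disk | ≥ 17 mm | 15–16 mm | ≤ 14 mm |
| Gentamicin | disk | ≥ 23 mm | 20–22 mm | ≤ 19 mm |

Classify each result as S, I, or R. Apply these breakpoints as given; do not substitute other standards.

S, R, R, S, R, S, S

Moxifloxacin 17 mm: ≥ 17 mm → S
Gentamicin 19 mm: ≤ 19 mm → Resistant
Rifampin: 21 mm is ≤ 24 mm — resistant
Cefepime 22 mm: ≥ 19 mm → Susceptible
Azithromycin 20 mm: ≤ 21 mm ⇒ resistant
Minocycline: 24 mm is ≥ 19 mm → S
Cefuroxime: 16 mm is ≥ 16 mm ⇒ S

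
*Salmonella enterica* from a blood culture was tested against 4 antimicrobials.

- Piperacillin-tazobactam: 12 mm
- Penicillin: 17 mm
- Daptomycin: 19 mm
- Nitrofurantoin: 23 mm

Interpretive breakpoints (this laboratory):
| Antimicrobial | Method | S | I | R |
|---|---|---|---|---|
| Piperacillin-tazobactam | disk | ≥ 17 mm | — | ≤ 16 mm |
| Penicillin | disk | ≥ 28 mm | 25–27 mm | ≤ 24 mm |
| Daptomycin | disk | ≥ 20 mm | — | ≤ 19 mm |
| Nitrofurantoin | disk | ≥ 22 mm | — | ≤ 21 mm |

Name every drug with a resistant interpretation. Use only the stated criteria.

Piperacillin-tazobactam: 12 mm is ≤ 16 mm — resistant
Penicillin (17 mm) ≤ 24 mm → R
Daptomycin (19 mm) ≤ 19 mm ⇒ R
Nitrofurantoin 23 mm: ≥ 22 mm — Susceptible

piperacillin-tazobactam, penicillin, daptomycin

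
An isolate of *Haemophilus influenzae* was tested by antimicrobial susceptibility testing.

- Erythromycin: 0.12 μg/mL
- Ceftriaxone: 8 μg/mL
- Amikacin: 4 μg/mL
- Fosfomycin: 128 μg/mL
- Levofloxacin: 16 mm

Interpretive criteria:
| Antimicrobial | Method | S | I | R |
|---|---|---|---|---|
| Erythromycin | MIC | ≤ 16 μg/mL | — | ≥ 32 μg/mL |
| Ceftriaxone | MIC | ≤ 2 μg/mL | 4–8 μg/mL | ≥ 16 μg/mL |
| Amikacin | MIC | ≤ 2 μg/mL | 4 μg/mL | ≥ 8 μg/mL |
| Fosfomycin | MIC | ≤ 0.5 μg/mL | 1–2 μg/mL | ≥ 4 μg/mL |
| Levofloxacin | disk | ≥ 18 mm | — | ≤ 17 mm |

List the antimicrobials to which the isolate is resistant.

fosfomycin, levofloxacin

Erythromycin 0.12 μg/mL: ≤ 16 μg/mL ⇒ S
Ceftriaxone (8 μg/mL) in 4–8 μg/mL — I
Amikacin: 4 μg/mL is = 4 μg/mL ⇒ Intermediate
Fosfomycin (128 μg/mL) ≥ 4 μg/mL — Resistant
Levofloxacin (16 mm) ≤ 17 mm — R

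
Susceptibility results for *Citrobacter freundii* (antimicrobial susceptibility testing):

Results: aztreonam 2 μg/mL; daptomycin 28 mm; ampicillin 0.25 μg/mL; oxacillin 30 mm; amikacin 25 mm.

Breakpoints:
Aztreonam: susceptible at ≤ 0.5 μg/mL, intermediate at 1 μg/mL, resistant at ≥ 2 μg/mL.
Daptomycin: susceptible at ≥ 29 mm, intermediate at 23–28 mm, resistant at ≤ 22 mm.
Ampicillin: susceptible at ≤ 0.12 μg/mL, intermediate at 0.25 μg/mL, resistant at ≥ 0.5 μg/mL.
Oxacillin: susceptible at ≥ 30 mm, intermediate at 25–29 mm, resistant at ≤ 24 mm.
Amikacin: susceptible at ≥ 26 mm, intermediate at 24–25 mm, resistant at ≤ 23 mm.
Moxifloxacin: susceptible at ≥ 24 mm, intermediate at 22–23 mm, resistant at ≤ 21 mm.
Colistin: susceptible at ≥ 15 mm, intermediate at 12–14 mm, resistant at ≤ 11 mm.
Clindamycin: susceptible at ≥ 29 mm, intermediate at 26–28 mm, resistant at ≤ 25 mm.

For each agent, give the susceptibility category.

Aztreonam: 2 μg/mL is ≥ 2 μg/mL ⇒ resistant
Daptomycin: 28 mm is in 23–28 mm — Intermediate
Ampicillin: 0.25 μg/mL is = 0.25 μg/mL — intermediate
Oxacillin (30 mm) ≥ 30 mm → Susceptible
Amikacin (25 mm) in 24–25 mm → I

R, I, I, S, I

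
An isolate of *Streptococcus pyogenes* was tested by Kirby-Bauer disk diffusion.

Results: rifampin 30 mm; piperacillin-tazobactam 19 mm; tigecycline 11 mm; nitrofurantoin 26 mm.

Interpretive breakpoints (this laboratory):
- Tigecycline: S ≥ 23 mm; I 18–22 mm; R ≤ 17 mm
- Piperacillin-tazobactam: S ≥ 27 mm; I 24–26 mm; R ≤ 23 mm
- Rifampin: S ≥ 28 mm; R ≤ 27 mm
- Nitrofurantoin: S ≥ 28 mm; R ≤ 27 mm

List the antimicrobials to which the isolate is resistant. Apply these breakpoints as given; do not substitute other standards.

Rifampin 30 mm: ≥ 28 mm ⇒ S
Piperacillin-tazobactam: 19 mm is ≤ 23 mm ⇒ resistant
Tigecycline 11 mm: ≤ 17 mm → Resistant
Nitrofurantoin (26 mm) ≤ 27 mm — Resistant

piperacillin-tazobactam, tigecycline, nitrofurantoin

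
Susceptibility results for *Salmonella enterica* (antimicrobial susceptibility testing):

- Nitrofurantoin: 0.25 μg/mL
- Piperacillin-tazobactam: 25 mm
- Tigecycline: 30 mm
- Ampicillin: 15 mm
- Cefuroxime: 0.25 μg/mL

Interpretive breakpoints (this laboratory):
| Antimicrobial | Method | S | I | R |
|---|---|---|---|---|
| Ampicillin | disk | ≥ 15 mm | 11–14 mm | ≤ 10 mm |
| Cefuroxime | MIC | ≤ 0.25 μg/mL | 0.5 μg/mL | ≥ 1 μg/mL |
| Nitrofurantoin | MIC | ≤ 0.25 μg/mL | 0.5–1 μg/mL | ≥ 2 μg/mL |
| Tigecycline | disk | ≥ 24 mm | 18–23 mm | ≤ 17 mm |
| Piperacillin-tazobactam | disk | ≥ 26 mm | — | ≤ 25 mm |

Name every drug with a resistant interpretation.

Nitrofurantoin: 0.25 μg/mL is ≤ 0.25 μg/mL → Susceptible
Piperacillin-tazobactam 25 mm: ≤ 25 mm → Resistant
Tigecycline 30 mm: ≥ 24 mm ⇒ susceptible
Ampicillin (15 mm) ≥ 15 mm — Susceptible
Cefuroxime 0.25 μg/mL: ≤ 0.25 μg/mL → susceptible

piperacillin-tazobactam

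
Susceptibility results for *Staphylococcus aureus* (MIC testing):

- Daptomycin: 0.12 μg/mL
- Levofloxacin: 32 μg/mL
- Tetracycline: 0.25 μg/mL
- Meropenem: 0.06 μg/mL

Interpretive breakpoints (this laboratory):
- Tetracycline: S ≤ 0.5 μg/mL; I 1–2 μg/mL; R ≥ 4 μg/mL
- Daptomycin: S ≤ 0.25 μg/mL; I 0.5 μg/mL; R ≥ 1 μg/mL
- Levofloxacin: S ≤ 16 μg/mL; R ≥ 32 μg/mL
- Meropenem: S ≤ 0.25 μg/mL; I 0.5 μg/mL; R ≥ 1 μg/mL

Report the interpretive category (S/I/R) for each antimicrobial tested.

Daptomycin 0.12 μg/mL: ≤ 0.25 μg/mL → susceptible
Levofloxacin: 32 μg/mL is ≥ 32 μg/mL → Resistant
Tetracycline 0.25 μg/mL: ≤ 0.5 μg/mL → susceptible
Meropenem 0.06 μg/mL: ≤ 0.25 μg/mL ⇒ susceptible

S, R, S, S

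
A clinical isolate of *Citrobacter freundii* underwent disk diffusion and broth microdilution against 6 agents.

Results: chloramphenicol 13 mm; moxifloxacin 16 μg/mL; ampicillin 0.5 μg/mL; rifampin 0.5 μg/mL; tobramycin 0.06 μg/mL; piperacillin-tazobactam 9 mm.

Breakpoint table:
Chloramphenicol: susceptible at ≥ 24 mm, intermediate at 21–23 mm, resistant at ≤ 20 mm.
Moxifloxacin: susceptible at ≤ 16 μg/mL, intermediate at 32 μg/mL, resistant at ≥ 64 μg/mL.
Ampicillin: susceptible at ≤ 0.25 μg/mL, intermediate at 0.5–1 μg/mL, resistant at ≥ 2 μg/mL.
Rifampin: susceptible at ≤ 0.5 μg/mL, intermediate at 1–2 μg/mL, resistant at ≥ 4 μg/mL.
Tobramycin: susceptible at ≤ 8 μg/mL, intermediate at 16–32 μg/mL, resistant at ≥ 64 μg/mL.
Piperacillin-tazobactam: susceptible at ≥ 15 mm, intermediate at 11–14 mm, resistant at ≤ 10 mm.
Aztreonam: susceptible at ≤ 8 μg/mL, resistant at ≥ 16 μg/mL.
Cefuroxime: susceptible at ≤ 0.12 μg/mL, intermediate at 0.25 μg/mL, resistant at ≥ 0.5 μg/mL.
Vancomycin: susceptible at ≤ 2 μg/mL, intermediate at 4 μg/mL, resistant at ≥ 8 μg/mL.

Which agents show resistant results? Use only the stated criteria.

chloramphenicol, piperacillin-tazobactam

Chloramphenicol: 13 mm is ≤ 20 mm → resistant
Moxifloxacin 16 μg/mL: ≤ 16 μg/mL — Susceptible
Ampicillin 0.5 μg/mL: in 0.5–1 μg/mL — I
Rifampin (0.5 μg/mL) ≤ 0.5 μg/mL ⇒ susceptible
Tobramycin: 0.06 μg/mL is ≤ 8 μg/mL ⇒ S
Piperacillin-tazobactam (9 mm) ≤ 10 mm ⇒ R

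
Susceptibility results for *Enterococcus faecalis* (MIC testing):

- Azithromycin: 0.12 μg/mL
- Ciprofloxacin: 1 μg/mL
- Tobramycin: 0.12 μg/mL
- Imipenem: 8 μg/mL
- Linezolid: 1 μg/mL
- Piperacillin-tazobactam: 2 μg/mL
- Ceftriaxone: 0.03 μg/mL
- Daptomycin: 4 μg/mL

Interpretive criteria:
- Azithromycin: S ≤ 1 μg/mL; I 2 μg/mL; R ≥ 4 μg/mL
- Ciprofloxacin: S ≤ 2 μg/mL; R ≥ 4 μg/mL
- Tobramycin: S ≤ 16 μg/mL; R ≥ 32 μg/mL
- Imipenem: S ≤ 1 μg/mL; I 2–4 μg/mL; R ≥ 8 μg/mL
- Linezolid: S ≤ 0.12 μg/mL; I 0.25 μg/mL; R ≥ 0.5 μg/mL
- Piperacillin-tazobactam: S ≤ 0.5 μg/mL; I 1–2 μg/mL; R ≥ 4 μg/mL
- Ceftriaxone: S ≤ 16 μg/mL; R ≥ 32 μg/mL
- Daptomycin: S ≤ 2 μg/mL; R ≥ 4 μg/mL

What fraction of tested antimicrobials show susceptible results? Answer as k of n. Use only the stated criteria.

Azithromycin (0.12 μg/mL) ≤ 1 μg/mL — susceptible
Ciprofloxacin (1 μg/mL) ≤ 2 μg/mL → susceptible
Tobramycin (0.12 μg/mL) ≤ 16 μg/mL ⇒ Susceptible
Imipenem: 8 μg/mL is ≥ 8 μg/mL — Resistant
Linezolid (1 μg/mL) ≥ 0.5 μg/mL ⇒ Resistant
Piperacillin-tazobactam: 2 μg/mL is in 1–2 μg/mL ⇒ I
Ceftriaxone: 0.03 μg/mL is ≤ 16 μg/mL → Susceptible
Daptomycin 4 μg/mL: ≥ 4 μg/mL ⇒ resistant
Susceptible: 4/8

4 of 8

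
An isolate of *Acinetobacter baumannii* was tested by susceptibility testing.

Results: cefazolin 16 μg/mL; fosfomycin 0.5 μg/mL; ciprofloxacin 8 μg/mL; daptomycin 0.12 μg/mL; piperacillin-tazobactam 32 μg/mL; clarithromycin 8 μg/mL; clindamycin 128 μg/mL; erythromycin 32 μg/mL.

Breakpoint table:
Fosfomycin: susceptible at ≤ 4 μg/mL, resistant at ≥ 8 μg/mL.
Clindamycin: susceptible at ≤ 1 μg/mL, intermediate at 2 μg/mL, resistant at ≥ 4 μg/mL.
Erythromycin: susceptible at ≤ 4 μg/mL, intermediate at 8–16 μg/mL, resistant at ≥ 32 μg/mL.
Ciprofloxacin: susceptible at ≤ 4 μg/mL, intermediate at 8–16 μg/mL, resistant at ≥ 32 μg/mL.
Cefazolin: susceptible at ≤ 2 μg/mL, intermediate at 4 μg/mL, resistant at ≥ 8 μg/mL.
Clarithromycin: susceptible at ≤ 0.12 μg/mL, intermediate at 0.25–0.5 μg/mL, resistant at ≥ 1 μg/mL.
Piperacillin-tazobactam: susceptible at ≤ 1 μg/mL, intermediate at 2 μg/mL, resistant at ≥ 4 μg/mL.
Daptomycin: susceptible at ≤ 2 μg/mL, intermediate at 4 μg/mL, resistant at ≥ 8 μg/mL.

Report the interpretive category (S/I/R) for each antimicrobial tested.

R, S, I, S, R, R, R, R

Cefazolin (16 μg/mL) ≥ 8 μg/mL ⇒ R
Fosfomycin (0.5 μg/mL) ≤ 4 μg/mL → Susceptible
Ciprofloxacin (8 μg/mL) in 8–16 μg/mL — Intermediate
Daptomycin: 0.12 μg/mL is ≤ 2 μg/mL — susceptible
Piperacillin-tazobactam 32 μg/mL: ≥ 4 μg/mL → Resistant
Clarithromycin 8 μg/mL: ≥ 1 μg/mL → R
Clindamycin (128 μg/mL) ≥ 4 μg/mL ⇒ resistant
Erythromycin 32 μg/mL: ≥ 32 μg/mL — resistant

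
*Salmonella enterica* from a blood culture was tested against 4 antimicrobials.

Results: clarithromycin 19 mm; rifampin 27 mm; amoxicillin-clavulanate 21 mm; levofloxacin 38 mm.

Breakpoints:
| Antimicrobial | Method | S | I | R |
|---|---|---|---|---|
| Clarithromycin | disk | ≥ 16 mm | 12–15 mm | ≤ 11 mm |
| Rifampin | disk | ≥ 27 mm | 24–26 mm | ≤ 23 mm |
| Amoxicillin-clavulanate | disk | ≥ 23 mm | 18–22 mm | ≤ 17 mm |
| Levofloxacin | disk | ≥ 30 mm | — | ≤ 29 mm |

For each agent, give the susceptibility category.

Clarithromycin (19 mm) ≥ 16 mm — Susceptible
Rifampin 27 mm: ≥ 27 mm ⇒ susceptible
Amoxicillin-clavulanate (21 mm) in 18–22 mm → Intermediate
Levofloxacin: 38 mm is ≥ 30 mm — susceptible

S, S, I, S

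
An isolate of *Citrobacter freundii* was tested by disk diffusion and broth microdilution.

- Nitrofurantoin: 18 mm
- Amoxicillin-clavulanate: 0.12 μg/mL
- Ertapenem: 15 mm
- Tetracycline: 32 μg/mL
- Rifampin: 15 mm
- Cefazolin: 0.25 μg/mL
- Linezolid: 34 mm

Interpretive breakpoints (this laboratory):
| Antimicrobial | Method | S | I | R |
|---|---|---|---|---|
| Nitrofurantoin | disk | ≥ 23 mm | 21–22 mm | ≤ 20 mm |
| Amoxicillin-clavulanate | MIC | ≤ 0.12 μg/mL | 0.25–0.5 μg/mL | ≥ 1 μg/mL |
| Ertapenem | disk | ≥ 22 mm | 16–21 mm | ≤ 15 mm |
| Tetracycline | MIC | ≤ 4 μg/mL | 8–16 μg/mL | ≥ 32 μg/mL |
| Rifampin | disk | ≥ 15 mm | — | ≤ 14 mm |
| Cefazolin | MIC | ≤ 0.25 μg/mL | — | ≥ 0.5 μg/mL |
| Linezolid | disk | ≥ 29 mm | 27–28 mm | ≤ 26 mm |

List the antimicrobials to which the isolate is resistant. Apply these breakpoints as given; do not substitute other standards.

Nitrofurantoin: 18 mm is ≤ 20 mm — Resistant
Amoxicillin-clavulanate (0.12 μg/mL) ≤ 0.12 μg/mL ⇒ susceptible
Ertapenem (15 mm) ≤ 15 mm → R
Tetracycline: 32 μg/mL is ≥ 32 μg/mL — R
Rifampin (15 mm) ≥ 15 mm — S
Cefazolin: 0.25 μg/mL is ≤ 0.25 μg/mL — S
Linezolid 34 mm: ≥ 29 mm ⇒ susceptible

nitrofurantoin, ertapenem, tetracycline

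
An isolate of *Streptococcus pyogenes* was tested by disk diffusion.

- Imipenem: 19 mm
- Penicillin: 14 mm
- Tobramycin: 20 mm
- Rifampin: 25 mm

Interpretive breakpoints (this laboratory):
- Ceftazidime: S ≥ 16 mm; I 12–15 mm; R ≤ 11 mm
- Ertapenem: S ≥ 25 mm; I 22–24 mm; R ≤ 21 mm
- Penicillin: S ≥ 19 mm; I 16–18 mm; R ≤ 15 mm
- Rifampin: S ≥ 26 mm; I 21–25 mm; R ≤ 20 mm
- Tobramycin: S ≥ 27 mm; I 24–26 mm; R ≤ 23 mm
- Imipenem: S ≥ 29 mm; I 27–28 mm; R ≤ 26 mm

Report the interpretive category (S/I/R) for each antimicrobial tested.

R, R, R, I

Imipenem: 19 mm is ≤ 26 mm — Resistant
Penicillin 14 mm: ≤ 15 mm ⇒ Resistant
Tobramycin 20 mm: ≤ 23 mm — Resistant
Rifampin 25 mm: in 21–25 mm → intermediate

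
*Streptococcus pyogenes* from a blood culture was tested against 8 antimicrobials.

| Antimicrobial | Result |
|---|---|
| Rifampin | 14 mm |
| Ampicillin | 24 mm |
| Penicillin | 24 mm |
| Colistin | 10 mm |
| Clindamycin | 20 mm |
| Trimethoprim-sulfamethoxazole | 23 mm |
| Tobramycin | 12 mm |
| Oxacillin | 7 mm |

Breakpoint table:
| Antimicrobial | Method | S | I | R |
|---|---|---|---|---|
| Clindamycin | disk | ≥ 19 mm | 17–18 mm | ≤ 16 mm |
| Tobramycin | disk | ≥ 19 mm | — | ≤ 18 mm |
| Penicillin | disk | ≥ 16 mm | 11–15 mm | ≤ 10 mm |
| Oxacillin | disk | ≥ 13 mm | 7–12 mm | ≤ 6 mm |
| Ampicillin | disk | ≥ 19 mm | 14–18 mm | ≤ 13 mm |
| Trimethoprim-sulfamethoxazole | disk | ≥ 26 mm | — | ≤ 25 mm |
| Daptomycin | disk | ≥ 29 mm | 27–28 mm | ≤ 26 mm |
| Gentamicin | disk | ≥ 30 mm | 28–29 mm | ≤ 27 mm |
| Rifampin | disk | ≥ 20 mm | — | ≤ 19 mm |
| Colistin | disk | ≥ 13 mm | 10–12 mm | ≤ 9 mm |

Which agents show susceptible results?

Rifampin: 14 mm is ≤ 19 mm — Resistant
Ampicillin: 24 mm is ≥ 19 mm ⇒ susceptible
Penicillin: 24 mm is ≥ 16 mm — Susceptible
Colistin: 10 mm is in 10–12 mm — intermediate
Clindamycin: 20 mm is ≥ 19 mm ⇒ susceptible
Trimethoprim-sulfamethoxazole (23 mm) ≤ 25 mm ⇒ resistant
Tobramycin (12 mm) ≤ 18 mm → R
Oxacillin: 7 mm is in 7–12 mm — intermediate

ampicillin, penicillin, clindamycin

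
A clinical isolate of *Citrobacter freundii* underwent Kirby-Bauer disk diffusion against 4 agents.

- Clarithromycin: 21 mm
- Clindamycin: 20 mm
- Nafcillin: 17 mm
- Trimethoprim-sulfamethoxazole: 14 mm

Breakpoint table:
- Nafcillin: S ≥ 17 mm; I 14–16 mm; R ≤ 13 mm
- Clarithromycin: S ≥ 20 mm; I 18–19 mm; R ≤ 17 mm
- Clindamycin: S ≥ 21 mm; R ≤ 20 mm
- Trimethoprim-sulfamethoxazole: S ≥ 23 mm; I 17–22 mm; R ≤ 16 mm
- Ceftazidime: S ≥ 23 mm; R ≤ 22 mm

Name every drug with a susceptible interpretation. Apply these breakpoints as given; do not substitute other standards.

Clarithromycin (21 mm) ≥ 20 mm ⇒ S
Clindamycin (20 mm) ≤ 20 mm — R
Nafcillin (17 mm) ≥ 17 mm — Susceptible
Trimethoprim-sulfamethoxazole (14 mm) ≤ 16 mm → resistant

clarithromycin, nafcillin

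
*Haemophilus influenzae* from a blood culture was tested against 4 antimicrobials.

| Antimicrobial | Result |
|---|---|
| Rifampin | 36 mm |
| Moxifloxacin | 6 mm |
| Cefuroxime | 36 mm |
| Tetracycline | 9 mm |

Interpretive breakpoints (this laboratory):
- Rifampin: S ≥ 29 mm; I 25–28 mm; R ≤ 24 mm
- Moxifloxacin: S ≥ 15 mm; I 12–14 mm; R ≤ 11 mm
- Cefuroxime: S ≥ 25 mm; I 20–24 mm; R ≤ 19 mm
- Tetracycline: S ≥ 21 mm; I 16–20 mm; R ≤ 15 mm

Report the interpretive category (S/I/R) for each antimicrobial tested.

Rifampin 36 mm: ≥ 29 mm — Susceptible
Moxifloxacin 6 mm: ≤ 11 mm → resistant
Cefuroxime: 36 mm is ≥ 25 mm → susceptible
Tetracycline 9 mm: ≤ 15 mm — Resistant

S, R, S, R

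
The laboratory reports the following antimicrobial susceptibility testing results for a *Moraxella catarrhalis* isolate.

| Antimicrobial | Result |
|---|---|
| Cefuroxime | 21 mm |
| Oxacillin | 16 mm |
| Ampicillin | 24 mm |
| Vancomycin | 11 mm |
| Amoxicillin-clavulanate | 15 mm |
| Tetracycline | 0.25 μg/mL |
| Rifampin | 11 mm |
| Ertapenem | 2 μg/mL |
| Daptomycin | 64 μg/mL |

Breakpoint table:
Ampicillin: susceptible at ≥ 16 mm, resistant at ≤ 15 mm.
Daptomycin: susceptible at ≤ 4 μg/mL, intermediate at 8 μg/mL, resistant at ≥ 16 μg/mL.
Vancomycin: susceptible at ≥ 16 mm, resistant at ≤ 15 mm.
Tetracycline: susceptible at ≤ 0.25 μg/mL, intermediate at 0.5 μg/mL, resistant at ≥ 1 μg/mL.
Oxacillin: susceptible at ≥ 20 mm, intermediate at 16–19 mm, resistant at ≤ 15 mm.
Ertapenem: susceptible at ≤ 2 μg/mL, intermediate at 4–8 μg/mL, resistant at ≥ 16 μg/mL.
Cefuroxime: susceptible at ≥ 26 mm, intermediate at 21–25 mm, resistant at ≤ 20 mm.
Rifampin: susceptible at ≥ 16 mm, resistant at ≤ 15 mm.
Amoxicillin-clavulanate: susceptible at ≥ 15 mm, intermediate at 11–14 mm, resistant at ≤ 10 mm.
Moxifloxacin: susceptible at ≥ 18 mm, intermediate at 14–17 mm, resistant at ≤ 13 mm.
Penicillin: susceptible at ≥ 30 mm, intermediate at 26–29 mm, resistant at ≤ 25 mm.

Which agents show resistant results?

Cefuroxime (21 mm) in 21–25 mm ⇒ intermediate
Oxacillin: 16 mm is in 16–19 mm ⇒ Intermediate
Ampicillin 24 mm: ≥ 16 mm ⇒ susceptible
Vancomycin: 11 mm is ≤ 15 mm — R
Amoxicillin-clavulanate (15 mm) ≥ 15 mm ⇒ Susceptible
Tetracycline: 0.25 μg/mL is ≤ 0.25 μg/mL — S
Rifampin 11 mm: ≤ 15 mm → resistant
Ertapenem (2 μg/mL) ≤ 2 μg/mL → Susceptible
Daptomycin: 64 μg/mL is ≥ 16 μg/mL ⇒ R

vancomycin, rifampin, daptomycin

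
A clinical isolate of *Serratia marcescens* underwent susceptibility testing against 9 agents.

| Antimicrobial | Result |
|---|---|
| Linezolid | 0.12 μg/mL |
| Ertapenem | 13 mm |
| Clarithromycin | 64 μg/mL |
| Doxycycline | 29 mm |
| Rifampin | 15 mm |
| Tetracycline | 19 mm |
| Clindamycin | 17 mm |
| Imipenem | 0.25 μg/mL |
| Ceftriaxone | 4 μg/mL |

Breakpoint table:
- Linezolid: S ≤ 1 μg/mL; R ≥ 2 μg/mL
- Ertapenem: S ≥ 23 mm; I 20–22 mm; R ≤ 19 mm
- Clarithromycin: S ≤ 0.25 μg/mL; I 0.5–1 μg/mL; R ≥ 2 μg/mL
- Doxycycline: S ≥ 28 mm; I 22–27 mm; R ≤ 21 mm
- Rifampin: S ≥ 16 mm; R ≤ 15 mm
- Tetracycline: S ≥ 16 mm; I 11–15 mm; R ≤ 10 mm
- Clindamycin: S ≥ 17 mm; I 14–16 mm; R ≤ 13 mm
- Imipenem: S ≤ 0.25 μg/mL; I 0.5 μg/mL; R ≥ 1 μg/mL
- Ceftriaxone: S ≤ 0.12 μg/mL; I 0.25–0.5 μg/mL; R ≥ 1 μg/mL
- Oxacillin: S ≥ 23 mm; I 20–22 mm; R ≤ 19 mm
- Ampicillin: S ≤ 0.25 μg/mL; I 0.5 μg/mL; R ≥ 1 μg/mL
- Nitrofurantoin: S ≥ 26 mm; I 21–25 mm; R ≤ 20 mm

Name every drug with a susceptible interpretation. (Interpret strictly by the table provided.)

linezolid, doxycycline, tetracycline, clindamycin, imipenem

Linezolid (0.12 μg/mL) ≤ 1 μg/mL — Susceptible
Ertapenem: 13 mm is ≤ 19 mm — Resistant
Clarithromycin (64 μg/mL) ≥ 2 μg/mL ⇒ Resistant
Doxycycline 29 mm: ≥ 28 mm → S
Rifampin (15 mm) ≤ 15 mm — R
Tetracycline: 19 mm is ≥ 16 mm ⇒ S
Clindamycin 17 mm: ≥ 17 mm — Susceptible
Imipenem 0.25 μg/mL: ≤ 0.25 μg/mL — S
Ceftriaxone 4 μg/mL: ≥ 1 μg/mL → resistant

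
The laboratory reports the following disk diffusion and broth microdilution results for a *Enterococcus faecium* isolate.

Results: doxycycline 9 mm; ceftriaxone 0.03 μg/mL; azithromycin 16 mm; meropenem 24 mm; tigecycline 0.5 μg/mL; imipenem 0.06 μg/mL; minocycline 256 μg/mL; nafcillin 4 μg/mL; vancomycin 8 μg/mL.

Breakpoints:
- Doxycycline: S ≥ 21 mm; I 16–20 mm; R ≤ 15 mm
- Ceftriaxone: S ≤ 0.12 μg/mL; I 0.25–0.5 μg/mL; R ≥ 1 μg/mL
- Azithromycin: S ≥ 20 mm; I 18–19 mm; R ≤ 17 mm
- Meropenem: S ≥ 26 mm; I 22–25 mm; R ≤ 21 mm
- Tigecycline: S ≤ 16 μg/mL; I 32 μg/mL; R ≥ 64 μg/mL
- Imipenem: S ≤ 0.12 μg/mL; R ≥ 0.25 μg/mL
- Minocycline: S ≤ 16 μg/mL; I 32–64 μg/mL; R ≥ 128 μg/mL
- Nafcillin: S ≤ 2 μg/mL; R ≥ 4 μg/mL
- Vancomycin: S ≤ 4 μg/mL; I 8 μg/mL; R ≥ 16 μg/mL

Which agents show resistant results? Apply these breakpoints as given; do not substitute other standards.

doxycycline, azithromycin, minocycline, nafcillin

Doxycycline 9 mm: ≤ 15 mm → Resistant
Ceftriaxone 0.03 μg/mL: ≤ 0.12 μg/mL → susceptible
Azithromycin (16 mm) ≤ 17 mm → R
Meropenem: 24 mm is in 22–25 mm → I
Tigecycline 0.5 μg/mL: ≤ 16 μg/mL → susceptible
Imipenem: 0.06 μg/mL is ≤ 0.12 μg/mL ⇒ susceptible
Minocycline 256 μg/mL: ≥ 128 μg/mL — R
Nafcillin (4 μg/mL) ≥ 4 μg/mL → Resistant
Vancomycin (8 μg/mL) = 8 μg/mL → Intermediate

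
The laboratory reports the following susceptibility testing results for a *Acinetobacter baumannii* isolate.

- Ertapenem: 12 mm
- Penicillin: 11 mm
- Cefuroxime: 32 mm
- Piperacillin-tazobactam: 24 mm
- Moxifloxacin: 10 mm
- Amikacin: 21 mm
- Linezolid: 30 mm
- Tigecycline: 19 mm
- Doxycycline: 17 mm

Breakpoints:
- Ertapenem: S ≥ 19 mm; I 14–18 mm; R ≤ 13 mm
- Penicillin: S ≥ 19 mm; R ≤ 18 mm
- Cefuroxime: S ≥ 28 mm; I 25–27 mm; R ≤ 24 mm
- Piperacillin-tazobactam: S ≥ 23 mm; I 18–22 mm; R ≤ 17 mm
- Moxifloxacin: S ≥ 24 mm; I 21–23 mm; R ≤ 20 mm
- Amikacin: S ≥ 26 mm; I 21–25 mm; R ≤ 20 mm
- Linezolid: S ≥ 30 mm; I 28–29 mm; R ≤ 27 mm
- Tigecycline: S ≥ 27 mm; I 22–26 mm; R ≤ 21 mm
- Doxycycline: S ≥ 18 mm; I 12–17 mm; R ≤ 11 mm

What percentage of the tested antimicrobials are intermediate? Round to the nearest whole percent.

22%

Ertapenem: 12 mm is ≤ 13 mm — R
Penicillin (11 mm) ≤ 18 mm — R
Cefuroxime 32 mm: ≥ 28 mm — Susceptible
Piperacillin-tazobactam (24 mm) ≥ 23 mm ⇒ S
Moxifloxacin (10 mm) ≤ 20 mm ⇒ Resistant
Amikacin: 21 mm is in 21–25 mm → intermediate
Linezolid 30 mm: ≥ 30 mm — Susceptible
Tigecycline (19 mm) ≤ 21 mm → resistant
Doxycycline (17 mm) in 12–17 mm ⇒ I
Intermediate: 2/9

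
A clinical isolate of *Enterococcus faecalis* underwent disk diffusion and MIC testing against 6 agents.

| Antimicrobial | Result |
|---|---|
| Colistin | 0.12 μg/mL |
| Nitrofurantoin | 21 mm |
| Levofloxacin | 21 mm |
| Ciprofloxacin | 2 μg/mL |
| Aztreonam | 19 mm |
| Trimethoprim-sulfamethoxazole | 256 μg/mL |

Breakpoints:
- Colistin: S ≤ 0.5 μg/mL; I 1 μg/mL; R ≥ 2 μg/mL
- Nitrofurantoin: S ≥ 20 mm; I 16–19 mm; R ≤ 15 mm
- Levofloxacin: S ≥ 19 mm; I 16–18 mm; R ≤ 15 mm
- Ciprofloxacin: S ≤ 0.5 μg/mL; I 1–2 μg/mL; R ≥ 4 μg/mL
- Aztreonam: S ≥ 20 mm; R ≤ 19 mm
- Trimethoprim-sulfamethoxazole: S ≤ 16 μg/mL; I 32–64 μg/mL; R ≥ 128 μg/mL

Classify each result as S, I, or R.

S, S, S, I, R, R

Colistin: 0.12 μg/mL is ≤ 0.5 μg/mL — Susceptible
Nitrofurantoin 21 mm: ≥ 20 mm — S
Levofloxacin (21 mm) ≥ 19 mm — Susceptible
Ciprofloxacin 2 μg/mL: in 1–2 μg/mL → intermediate
Aztreonam (19 mm) ≤ 19 mm → R
Trimethoprim-sulfamethoxazole (256 μg/mL) ≥ 128 μg/mL → Resistant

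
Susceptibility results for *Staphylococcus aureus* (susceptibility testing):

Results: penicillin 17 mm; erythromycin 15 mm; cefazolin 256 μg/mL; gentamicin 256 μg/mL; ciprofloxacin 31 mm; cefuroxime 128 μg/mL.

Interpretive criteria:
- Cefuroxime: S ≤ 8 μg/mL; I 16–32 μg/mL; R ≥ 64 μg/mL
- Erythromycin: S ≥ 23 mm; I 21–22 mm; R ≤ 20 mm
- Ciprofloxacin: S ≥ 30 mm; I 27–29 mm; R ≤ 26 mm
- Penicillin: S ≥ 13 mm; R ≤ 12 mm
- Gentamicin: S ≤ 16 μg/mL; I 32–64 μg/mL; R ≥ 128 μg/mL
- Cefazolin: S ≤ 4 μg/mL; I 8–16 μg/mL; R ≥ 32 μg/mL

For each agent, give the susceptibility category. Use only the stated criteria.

S, R, R, R, S, R

Penicillin: 17 mm is ≥ 13 mm → Susceptible
Erythromycin (15 mm) ≤ 20 mm ⇒ R
Cefazolin 256 μg/mL: ≥ 32 μg/mL — R
Gentamicin 256 μg/mL: ≥ 128 μg/mL ⇒ R
Ciprofloxacin 31 mm: ≥ 30 mm → Susceptible
Cefuroxime (128 μg/mL) ≥ 64 μg/mL — R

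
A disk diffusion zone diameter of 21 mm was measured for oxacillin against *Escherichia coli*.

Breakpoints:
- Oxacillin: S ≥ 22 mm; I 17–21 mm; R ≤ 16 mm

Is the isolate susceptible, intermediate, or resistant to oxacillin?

I

Oxacillin (21 mm) in 17–21 mm → I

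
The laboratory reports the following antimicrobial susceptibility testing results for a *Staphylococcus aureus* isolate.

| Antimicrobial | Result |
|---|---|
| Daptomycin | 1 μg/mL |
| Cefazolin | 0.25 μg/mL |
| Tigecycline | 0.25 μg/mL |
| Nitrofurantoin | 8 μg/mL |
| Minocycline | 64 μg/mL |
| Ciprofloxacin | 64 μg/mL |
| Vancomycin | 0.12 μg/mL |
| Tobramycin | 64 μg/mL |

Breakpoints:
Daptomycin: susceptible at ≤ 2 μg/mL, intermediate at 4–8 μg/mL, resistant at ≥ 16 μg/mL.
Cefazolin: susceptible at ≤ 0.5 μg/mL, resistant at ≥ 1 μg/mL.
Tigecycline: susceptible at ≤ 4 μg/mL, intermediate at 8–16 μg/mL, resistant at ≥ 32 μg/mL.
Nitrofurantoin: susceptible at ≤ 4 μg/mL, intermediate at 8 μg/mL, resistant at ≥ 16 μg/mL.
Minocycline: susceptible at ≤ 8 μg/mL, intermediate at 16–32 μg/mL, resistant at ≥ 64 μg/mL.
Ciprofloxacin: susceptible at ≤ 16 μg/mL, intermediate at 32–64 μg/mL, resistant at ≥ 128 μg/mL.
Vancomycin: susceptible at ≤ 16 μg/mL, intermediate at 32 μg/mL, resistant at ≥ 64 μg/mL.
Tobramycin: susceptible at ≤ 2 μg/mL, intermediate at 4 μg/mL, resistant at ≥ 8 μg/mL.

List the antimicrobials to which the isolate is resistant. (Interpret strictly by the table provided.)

Daptomycin: 1 μg/mL is ≤ 2 μg/mL → susceptible
Cefazolin: 0.25 μg/mL is ≤ 0.5 μg/mL ⇒ susceptible
Tigecycline: 0.25 μg/mL is ≤ 4 μg/mL — S
Nitrofurantoin: 8 μg/mL is = 8 μg/mL → I
Minocycline: 64 μg/mL is ≥ 64 μg/mL → resistant
Ciprofloxacin (64 μg/mL) in 32–64 μg/mL → Intermediate
Vancomycin: 0.12 μg/mL is ≤ 16 μg/mL → Susceptible
Tobramycin (64 μg/mL) ≥ 8 μg/mL → Resistant

minocycline, tobramycin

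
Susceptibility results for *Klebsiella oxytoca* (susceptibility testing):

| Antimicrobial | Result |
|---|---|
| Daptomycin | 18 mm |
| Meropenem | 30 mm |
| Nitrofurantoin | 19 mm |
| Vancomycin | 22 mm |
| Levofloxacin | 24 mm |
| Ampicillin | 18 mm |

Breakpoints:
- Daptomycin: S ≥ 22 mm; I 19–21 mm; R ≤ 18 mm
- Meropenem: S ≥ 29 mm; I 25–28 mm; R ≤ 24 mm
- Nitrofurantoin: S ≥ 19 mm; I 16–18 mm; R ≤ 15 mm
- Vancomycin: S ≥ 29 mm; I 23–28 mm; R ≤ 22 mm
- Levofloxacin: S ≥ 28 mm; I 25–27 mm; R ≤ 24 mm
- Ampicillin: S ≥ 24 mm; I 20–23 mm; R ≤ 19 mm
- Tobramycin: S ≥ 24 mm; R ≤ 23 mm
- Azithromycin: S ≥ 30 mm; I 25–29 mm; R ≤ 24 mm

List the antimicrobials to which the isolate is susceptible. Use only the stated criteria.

Daptomycin: 18 mm is ≤ 18 mm → R
Meropenem (30 mm) ≥ 29 mm — susceptible
Nitrofurantoin: 19 mm is ≥ 19 mm → susceptible
Vancomycin (22 mm) ≤ 22 mm — resistant
Levofloxacin: 24 mm is ≤ 24 mm → R
Ampicillin (18 mm) ≤ 19 mm ⇒ R

meropenem, nitrofurantoin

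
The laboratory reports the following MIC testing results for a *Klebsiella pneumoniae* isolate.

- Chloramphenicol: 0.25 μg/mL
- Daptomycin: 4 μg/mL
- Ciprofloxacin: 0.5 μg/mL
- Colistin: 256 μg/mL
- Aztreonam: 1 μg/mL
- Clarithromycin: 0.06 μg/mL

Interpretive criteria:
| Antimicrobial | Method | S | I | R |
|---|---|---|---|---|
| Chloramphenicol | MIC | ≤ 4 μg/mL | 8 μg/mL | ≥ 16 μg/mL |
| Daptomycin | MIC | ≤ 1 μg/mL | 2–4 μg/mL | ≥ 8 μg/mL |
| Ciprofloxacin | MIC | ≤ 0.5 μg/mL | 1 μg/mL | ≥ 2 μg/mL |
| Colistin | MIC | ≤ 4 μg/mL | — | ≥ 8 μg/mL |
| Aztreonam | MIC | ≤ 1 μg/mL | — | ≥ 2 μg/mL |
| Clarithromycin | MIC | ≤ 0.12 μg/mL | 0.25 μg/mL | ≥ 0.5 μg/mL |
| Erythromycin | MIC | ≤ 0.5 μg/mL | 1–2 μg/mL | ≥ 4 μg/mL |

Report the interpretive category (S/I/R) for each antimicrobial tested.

Chloramphenicol: 0.25 μg/mL is ≤ 4 μg/mL → S
Daptomycin (4 μg/mL) in 2–4 μg/mL — intermediate
Ciprofloxacin 0.5 μg/mL: ≤ 0.5 μg/mL → S
Colistin 256 μg/mL: ≥ 8 μg/mL → resistant
Aztreonam (1 μg/mL) ≤ 1 μg/mL — Susceptible
Clarithromycin (0.06 μg/mL) ≤ 0.12 μg/mL — Susceptible

S, I, S, R, S, S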